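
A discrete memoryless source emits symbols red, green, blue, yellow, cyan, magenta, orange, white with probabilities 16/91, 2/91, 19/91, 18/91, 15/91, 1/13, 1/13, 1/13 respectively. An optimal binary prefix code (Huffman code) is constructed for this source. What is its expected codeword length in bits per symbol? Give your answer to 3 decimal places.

2.846 bits/symbol

Repeatedly combine the two least-probable nodes; the expected code length is the sum of the merged weights.
merge 2/91 + 1/13 → 9/91
merge 1/13 + 1/13 → 2/13
merge 9/91 + 2/13 → 23/91
merge 15/91 + 16/91 → 31/91
merge 18/91 + 19/91 → 37/91
merge 23/91 + 31/91 → 54/91
merge 37/91 + 54/91 → 1
L = 9/91 + 2/13 + 23/91 + 31/91 + 37/91 + 54/91 + 1 = 37/13 ≈ 2.846 bits/symbol.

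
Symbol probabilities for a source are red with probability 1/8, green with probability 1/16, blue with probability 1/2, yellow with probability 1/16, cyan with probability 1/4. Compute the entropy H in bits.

1.875 bits

Each probability is a power of 1/2, so log₂(1/p) is an integer.
H = Σ p·log₂(1/p) = 1/8·3 + 1/16·4 + 1/2·1 + 1/16·4 + 1/4·2 = 1.875 bits.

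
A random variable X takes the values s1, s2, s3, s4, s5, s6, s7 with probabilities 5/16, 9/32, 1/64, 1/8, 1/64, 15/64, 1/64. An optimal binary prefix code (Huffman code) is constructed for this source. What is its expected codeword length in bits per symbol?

Repeatedly combine the two least-probable nodes; the expected code length is the sum of the merged weights.
merge 1/64 + 1/64 → 1/32
merge 1/64 + 1/32 → 3/64
merge 3/64 + 1/8 → 11/64
merge 11/64 + 15/64 → 13/32
merge 9/32 + 5/16 → 19/32
merge 13/32 + 19/32 → 1
L = 1/32 + 3/64 + 11/64 + 13/32 + 19/32 + 1 = 9/4 = 2.25 bits/symbol.

2.25 bits/symbol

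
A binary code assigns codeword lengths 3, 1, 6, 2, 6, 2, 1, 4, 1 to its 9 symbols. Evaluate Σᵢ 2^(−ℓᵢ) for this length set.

2.21875

With common denominator 2^6 = 64: Σ 2^(−ℓᵢ) = 8/64 + 32/64 + 1/64 + 16/64 + 1/64 + 16/64 + 32/64 + 4/64 + 32/64 = 142/64 = 2.21875.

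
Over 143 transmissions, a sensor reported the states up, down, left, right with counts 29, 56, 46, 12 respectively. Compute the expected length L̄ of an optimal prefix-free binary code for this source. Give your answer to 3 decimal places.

Probabilities are the counts divided by 143.
Repeatedly combine the two least-probable nodes; the expected code length is the sum of the merged weights.
merge 12/143 + 29/143 → 41/143
merge 41/143 + 46/143 → 87/143
merge 56/143 + 87/143 → 1
L = 41/143 + 87/143 + 1 = 271/143 ≈ 1.895 bits/symbol.

1.895 bits/symbol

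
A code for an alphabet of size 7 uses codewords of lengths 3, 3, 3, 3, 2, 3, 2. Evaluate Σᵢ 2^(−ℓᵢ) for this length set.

With common denominator 2^3 = 8: Σ 2^(−ℓᵢ) = 1/8 + 1/8 + 1/8 + 1/8 + 2/8 + 1/8 + 2/8 = 9/8 = 1.125.

1.125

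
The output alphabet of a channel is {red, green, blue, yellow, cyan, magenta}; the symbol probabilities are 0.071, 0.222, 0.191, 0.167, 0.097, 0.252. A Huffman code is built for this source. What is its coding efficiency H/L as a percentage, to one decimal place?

Entropy H = −Σ p log₂ p ≈ 2.4680 bits.
Huffman merges: 71/1000+97/1000→21/125; 167/1000+21/125→67/200; 191/1000+111/500→413/1000; 63/250+67/200→587/1000; 413/1000+587/1000→1. L = 2503/1000 ≈ 2.5030.
Efficiency = H/L = 2.4680/2.5030 = 98.6%.

98.6%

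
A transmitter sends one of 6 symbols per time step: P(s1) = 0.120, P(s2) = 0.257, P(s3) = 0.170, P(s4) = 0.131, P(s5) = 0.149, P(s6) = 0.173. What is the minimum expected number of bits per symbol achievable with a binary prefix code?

2.57 bits/symbol

Repeatedly combine the two least-probable nodes; the expected code length is the sum of the merged weights.
merge 3/25 + 131/1000 → 251/1000
merge 149/1000 + 17/100 → 319/1000
merge 173/1000 + 251/1000 → 53/125
merge 257/1000 + 319/1000 → 72/125
merge 53/125 + 72/125 → 1
L = 251/1000 + 319/1000 + 53/125 + 72/125 + 1 = 257/100 = 2.57 bits/symbol.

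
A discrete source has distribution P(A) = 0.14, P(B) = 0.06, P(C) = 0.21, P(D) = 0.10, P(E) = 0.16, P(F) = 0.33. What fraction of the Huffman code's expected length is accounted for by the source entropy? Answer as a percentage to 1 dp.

Entropy H = −Σ p log₂ p ≈ 2.3965 bits.
Huffman merges: 3/50+1/10→4/25; 7/50+4/25→3/10; 4/25+21/100→37/100; 3/10+33/100→63/100; 37/100+63/100→1. L = 123/50 ≈ 2.4600.
Efficiency = H/L = 2.3965/2.4600 = 97.4%.

97.4%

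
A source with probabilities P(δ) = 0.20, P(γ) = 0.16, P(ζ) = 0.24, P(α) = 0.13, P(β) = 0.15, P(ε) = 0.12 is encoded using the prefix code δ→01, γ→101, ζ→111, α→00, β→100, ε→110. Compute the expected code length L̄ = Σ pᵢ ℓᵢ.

2.67 bits/symbol

L̄ = Σ pᵢ·ℓᵢ = 0.20·2 + 0.16·3 + 0.24·3 + 0.13·2 + 0.15·3 + 0.12·3 = 2.67 bits/symbol.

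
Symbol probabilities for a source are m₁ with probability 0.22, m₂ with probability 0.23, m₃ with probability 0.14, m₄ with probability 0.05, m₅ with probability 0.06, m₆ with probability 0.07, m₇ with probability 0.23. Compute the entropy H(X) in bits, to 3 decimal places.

H = −Σ pᵢ log₂ pᵢ.
−0.22·log₂(0.22) = 0.4806
−0.23·log₂(0.23) = 0.4877
−0.14·log₂(0.14) = 0.3971
−0.05·log₂(0.05) = 0.2161
−0.06·log₂(0.06) = 0.2435
−0.07·log₂(0.07) = 0.2686
−0.23·log₂(0.23) = 0.4877
Sum ≈ 2.5812 → 2.581 bits.

2.581 bits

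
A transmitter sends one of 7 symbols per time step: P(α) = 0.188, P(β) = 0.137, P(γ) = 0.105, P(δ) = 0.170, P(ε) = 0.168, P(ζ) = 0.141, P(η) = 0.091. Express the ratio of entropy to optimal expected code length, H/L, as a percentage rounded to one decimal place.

98.4%

Entropy H = −Σ p log₂ p ≈ 2.7677 bits.
Huffman merges: 91/1000+21/200→49/250; 137/1000+141/1000→139/500; 21/125+17/100→169/500; 47/250+49/250→48/125; 139/500+169/500→77/125; 48/125+77/125→1. L = 703/250 ≈ 2.8120.
Efficiency = H/L = 2.7677/2.8120 = 98.4%.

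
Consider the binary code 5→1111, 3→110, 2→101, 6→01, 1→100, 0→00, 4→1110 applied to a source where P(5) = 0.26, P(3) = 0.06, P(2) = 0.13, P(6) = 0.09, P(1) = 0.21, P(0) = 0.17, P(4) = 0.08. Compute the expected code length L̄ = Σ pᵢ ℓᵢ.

L̄ = Σ pᵢ·ℓᵢ = 0.26·4 + 0.06·3 + 0.13·3 + 0.09·2 + 0.21·3 + 0.17·2 + 0.08·4 = 3.08 bits/symbol.

3.08 bits/symbol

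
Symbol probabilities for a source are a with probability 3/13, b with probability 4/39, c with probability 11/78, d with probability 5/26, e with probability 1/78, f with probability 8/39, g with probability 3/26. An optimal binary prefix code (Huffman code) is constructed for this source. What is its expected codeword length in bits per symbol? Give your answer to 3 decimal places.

Repeatedly combine the two least-probable nodes; the expected code length is the sum of the merged weights.
merge 1/78 + 4/39 → 3/26
merge 3/26 + 3/26 → 3/13
merge 11/78 + 5/26 → 1/3
merge 8/39 + 3/13 → 17/39
merge 3/13 + 1/3 → 22/39
merge 17/39 + 22/39 → 1
L = 3/26 + 3/13 + 1/3 + 17/39 + 22/39 + 1 = 209/78 ≈ 2.679 bits/symbol.

2.679 bits/symbol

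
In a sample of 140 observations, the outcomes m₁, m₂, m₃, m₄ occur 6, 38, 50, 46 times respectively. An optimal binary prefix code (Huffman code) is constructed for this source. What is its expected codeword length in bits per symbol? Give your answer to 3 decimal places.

Probabilities are the counts divided by 140.
Repeatedly combine the two least-probable nodes; the expected code length is the sum of the merged weights.
merge 3/70 + 19/70 → 11/35
merge 11/35 + 23/70 → 9/14
merge 5/14 + 9/14 → 1
L = 11/35 + 9/14 + 1 = 137/70 ≈ 1.957 bits/symbol.

1.957 bits/symbol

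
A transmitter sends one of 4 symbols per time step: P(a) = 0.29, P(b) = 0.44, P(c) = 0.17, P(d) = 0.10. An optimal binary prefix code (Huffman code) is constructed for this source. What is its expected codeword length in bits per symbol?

1.83 bits/symbol

Repeatedly combine the two least-probable nodes; the expected code length is the sum of the merged weights.
merge 1/10 + 17/100 → 27/100
merge 27/100 + 29/100 → 14/25
merge 11/25 + 14/25 → 1
L = 27/100 + 14/25 + 1 = 183/100 = 1.83 bits/symbol.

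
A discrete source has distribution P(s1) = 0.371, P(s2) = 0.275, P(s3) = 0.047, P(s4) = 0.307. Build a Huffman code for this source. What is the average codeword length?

1.951 bits/symbol

Repeatedly combine the two least-probable nodes; the expected code length is the sum of the merged weights.
merge 47/1000 + 11/40 → 161/500
merge 307/1000 + 161/500 → 629/1000
merge 371/1000 + 629/1000 → 1
L = 161/500 + 629/1000 + 1 = 1951/1000 = 1.951 bits/symbol.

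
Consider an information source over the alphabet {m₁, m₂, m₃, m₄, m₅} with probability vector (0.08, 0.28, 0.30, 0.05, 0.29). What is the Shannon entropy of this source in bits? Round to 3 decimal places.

H = −Σ pᵢ log₂ pᵢ.
−0.08·log₂(0.08) = 0.2915
−0.28·log₂(0.28) = 0.5142
−0.30·log₂(0.30) = 0.5211
−0.05·log₂(0.05) = 0.2161
−0.29·log₂(0.29) = 0.5179
Sum ≈ 2.0608 → 2.061 bits.

2.061 bits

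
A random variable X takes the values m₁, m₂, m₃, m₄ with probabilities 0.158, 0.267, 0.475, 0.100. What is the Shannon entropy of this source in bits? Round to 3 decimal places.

1.772 bits

H = −Σ pᵢ log₂ pᵢ.
−0.158·log₂(0.158) = 0.4206
−0.267·log₂(0.267) = 0.5087
−0.475·log₂(0.475) = 0.5102
−0.100·log₂(0.100) = 0.3322
Sum ≈ 1.7716 → 1.772 bits.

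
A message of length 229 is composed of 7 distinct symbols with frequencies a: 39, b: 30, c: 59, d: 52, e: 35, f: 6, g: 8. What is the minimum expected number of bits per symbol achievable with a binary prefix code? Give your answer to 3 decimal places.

Probabilities are the counts divided by 229.
Repeatedly combine the two least-probable nodes; the expected code length is the sum of the merged weights.
merge 6/229 + 8/229 → 14/229
merge 14/229 + 30/229 → 44/229
merge 35/229 + 39/229 → 74/229
merge 44/229 + 52/229 → 96/229
merge 59/229 + 74/229 → 133/229
merge 96/229 + 133/229 → 1
L = 14/229 + 44/229 + 74/229 + 96/229 + 133/229 + 1 = 590/229 ≈ 2.576 bits/symbol.

2.576 bits/symbol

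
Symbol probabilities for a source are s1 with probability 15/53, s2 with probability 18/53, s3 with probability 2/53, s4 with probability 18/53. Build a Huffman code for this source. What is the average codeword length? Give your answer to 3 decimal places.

Repeatedly combine the two least-probable nodes; the expected code length is the sum of the merged weights.
merge 2/53 + 15/53 → 17/53
merge 17/53 + 18/53 → 35/53
merge 18/53 + 35/53 → 1
L = 17/53 + 35/53 + 1 = 105/53 ≈ 1.981 bits/symbol.

1.981 bits/symbol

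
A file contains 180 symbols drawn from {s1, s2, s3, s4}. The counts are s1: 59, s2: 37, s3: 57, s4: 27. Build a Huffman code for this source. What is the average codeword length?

Probabilities are the counts divided by 180.
Repeatedly combine the two least-probable nodes; the expected code length is the sum of the merged weights.
merge 3/20 + 37/180 → 16/45
merge 19/60 + 59/180 → 29/45
merge 16/45 + 29/45 → 1
L = 16/45 + 29/45 + 1 = 2 bits/symbol.

2 bits/symbol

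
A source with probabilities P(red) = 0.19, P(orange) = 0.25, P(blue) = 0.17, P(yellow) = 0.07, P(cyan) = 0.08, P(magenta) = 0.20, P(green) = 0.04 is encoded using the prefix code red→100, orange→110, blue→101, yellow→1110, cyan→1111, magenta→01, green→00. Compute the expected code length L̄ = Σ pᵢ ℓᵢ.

2.91 bits/symbol

L̄ = Σ pᵢ·ℓᵢ = 0.19·3 + 0.25·3 + 0.17·3 + 0.07·4 + 0.08·4 + 0.20·2 + 0.04·2 = 2.91 bits/symbol.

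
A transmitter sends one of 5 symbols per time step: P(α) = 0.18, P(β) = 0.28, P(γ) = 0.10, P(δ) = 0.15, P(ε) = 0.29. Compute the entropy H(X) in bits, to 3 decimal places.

2.220 bits

H = −Σ pᵢ log₂ pᵢ.
−0.18·log₂(0.18) = 0.4453
−0.28·log₂(0.28) = 0.5142
−0.10·log₂(0.10) = 0.3322
−0.15·log₂(0.15) = 0.4105
−0.29·log₂(0.29) = 0.5179
Sum ≈ 2.2202 → 2.220 bits.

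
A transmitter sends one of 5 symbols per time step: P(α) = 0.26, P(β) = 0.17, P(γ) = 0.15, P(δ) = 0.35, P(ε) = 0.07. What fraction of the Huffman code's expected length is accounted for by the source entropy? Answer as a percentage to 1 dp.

Entropy H = −Σ p log₂ p ≈ 2.1491 bits.
Huffman merges: 7/100+3/20→11/50; 17/100+11/50→39/100; 13/50+7/20→61/100; 39/100+61/100→1. L = 111/50 ≈ 2.2200.
Efficiency = H/L = 2.1491/2.2200 = 96.8%.

96.8%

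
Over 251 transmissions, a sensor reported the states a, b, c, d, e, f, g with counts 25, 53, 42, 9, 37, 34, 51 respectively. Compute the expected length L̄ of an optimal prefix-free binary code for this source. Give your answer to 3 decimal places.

Probabilities are the counts divided by 251.
Repeatedly combine the two least-probable nodes; the expected code length is the sum of the merged weights.
merge 9/251 + 25/251 → 34/251
merge 34/251 + 34/251 → 68/251
merge 37/251 + 42/251 → 79/251
merge 51/251 + 53/251 → 104/251
merge 68/251 + 79/251 → 147/251
merge 104/251 + 147/251 → 1
L = 34/251 + 68/251 + 79/251 + 104/251 + 147/251 + 1 = 683/251 ≈ 2.721 bits/symbol.

2.721 bits/symbol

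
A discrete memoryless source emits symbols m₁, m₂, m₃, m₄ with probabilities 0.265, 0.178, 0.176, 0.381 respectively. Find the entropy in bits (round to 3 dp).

1.922 bits

H = −Σ pᵢ log₂ pᵢ.
−0.265·log₂(0.265) = 0.5077
−0.178·log₂(0.178) = 0.4432
−0.176·log₂(0.176) = 0.4411
−0.381·log₂(0.381) = 0.5304
Sum ≈ 1.9225 → 1.922 bits.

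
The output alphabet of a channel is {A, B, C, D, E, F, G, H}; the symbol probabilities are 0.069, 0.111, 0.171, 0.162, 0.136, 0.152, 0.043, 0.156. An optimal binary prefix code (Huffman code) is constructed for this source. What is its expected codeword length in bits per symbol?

2.941 bits/symbol

Repeatedly combine the two least-probable nodes; the expected code length is the sum of the merged weights.
merge 43/1000 + 69/1000 → 14/125
merge 111/1000 + 14/125 → 223/1000
merge 17/125 + 19/125 → 36/125
merge 39/250 + 81/500 → 159/500
merge 171/1000 + 223/1000 → 197/500
merge 36/125 + 159/500 → 303/500
merge 197/500 + 303/500 → 1
L = 14/125 + 223/1000 + 36/125 + 159/500 + 197/500 + 303/500 + 1 = 2941/1000 = 2.941 bits/symbol.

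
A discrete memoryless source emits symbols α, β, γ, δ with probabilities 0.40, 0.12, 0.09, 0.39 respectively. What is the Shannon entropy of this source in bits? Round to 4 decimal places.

1.7383 bits

H = −Σ pᵢ log₂ pᵢ.
−0.40·log₂(0.40) = 0.5288
−0.12·log₂(0.12) = 0.3671
−0.09·log₂(0.09) = 0.3127
−0.39·log₂(0.39) = 0.5298
Sum ≈ 1.7383 → 1.7383 bits.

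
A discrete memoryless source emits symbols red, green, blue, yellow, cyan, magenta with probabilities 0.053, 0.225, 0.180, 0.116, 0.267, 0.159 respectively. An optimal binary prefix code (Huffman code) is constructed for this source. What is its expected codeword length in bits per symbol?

Repeatedly combine the two least-probable nodes; the expected code length is the sum of the merged weights.
merge 53/1000 + 29/250 → 169/1000
merge 159/1000 + 169/1000 → 41/125
merge 9/50 + 9/40 → 81/200
merge 267/1000 + 41/125 → 119/200
merge 81/200 + 119/200 → 1
L = 169/1000 + 41/125 + 81/200 + 119/200 + 1 = 2497/1000 = 2.497 bits/symbol.

2.497 bits/symbol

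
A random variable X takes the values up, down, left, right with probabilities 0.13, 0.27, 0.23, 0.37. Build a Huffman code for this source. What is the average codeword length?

Repeatedly combine the two least-probable nodes; the expected code length is the sum of the merged weights.
merge 13/100 + 23/100 → 9/25
merge 27/100 + 9/25 → 63/100
merge 37/100 + 63/100 → 1
L = 9/25 + 63/100 + 1 = 199/100 = 1.99 bits/symbol.

1.99 bits/symbol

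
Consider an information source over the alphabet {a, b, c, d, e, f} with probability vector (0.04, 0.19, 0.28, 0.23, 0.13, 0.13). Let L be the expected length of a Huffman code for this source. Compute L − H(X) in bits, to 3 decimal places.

Entropy H = −Σ p log₂ p ≈ 2.4082 bits.
Huffman merges: 1/25+13/100→17/100; 13/100+17/100→3/10; 19/100+23/100→21/50; 7/25+3/10→29/50; 21/50+29/50→1. L = 247/100 ≈ 2.4700.
L − H = 2.4700 − 2.4082 = 0.062 bits.

0.062 bits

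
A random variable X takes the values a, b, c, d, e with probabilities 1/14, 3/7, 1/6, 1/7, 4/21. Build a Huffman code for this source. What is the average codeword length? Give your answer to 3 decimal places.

2.143 bits/symbol

Repeatedly combine the two least-probable nodes; the expected code length is the sum of the merged weights.
merge 1/14 + 1/7 → 3/14
merge 1/6 + 4/21 → 5/14
merge 3/14 + 5/14 → 4/7
merge 3/7 + 4/7 → 1
L = 3/14 + 5/14 + 4/7 + 1 = 15/7 ≈ 2.143 bits/symbol.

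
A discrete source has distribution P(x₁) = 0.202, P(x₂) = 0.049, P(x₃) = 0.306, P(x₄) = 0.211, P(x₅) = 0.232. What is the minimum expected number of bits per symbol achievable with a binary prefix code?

Repeatedly combine the two least-probable nodes; the expected code length is the sum of the merged weights.
merge 49/1000 + 101/500 → 251/1000
merge 211/1000 + 29/125 → 443/1000
merge 251/1000 + 153/500 → 557/1000
merge 443/1000 + 557/1000 → 1
L = 251/1000 + 443/1000 + 557/1000 + 1 = 2251/1000 = 2.251 bits/symbol.

2.251 bits/symbol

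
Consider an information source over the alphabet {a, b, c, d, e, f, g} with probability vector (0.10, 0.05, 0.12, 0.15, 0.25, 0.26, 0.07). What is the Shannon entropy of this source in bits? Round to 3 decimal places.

H = −Σ pᵢ log₂ pᵢ.
−0.10·log₂(0.10) = 0.3322
−0.05·log₂(0.05) = 0.2161
−0.12·log₂(0.12) = 0.3671
−0.15·log₂(0.15) = 0.4105
−0.25·log₂(0.25) = 0.5000
−0.26·log₂(0.26) = 0.5053
−0.07·log₂(0.07) = 0.2686
Sum ≈ 2.5997 → 2.600 bits.

2.600 bits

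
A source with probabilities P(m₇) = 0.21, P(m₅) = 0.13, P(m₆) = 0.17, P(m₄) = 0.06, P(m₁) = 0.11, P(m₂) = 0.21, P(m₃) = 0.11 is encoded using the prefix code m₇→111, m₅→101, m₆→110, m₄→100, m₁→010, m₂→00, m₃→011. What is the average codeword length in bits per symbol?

L̄ = Σ pᵢ·ℓᵢ = 0.21·3 + 0.13·3 + 0.17·3 + 0.06·3 + 0.11·3 + 0.21·2 + 0.11·3 = 2.79 bits/symbol.

2.79 bits/symbol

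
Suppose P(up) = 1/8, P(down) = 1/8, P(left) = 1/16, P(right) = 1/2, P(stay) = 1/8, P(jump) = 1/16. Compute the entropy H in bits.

Each probability is a power of 1/2, so log₂(1/p) is an integer.
H = Σ p·log₂(1/p) = 1/8·3 + 1/8·3 + 1/16·4 + 1/2·1 + 1/8·3 + 1/16·4 = 2.125 bits.

2.125 bits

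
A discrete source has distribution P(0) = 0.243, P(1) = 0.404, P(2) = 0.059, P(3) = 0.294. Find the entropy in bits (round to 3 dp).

H = −Σ pᵢ log₂ pᵢ.
−0.243·log₂(0.243) = 0.4960
−0.404·log₂(0.404) = 0.5283
−0.059·log₂(0.059) = 0.2409
−0.294·log₂(0.294) = 0.5192
Sum ≈ 1.7844 → 1.784 bits.

1.784 bits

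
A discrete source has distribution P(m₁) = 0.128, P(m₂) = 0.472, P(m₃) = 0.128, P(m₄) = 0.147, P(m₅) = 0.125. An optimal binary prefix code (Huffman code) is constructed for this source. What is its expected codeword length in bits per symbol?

2.056 bits/symbol

Repeatedly combine the two least-probable nodes; the expected code length is the sum of the merged weights.
merge 1/8 + 16/125 → 253/1000
merge 16/125 + 147/1000 → 11/40
merge 253/1000 + 11/40 → 66/125
merge 59/125 + 66/125 → 1
L = 253/1000 + 11/40 + 66/125 + 1 = 257/125 = 2.056 bits/symbol.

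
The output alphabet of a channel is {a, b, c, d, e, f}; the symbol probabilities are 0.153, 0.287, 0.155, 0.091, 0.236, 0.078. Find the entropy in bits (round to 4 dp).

2.4415 bits

H = −Σ pᵢ log₂ pᵢ.
−0.153·log₂(0.153) = 0.4144
−0.287·log₂(0.287) = 0.5169
−0.155·log₂(0.155) = 0.4169
−0.091·log₂(0.091) = 0.3147
−0.236·log₂(0.236) = 0.4916
−0.078·log₂(0.078) = 0.2871
Sum ≈ 2.4415 → 2.4415 bits.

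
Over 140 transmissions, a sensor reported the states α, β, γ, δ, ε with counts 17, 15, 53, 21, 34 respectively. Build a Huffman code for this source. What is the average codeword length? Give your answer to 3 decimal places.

Probabilities are the counts divided by 140.
Repeatedly combine the two least-probable nodes; the expected code length is the sum of the merged weights.
merge 3/28 + 17/140 → 8/35
merge 3/20 + 8/35 → 53/140
merge 17/70 + 53/140 → 87/140
merge 53/140 + 87/140 → 1
L = 8/35 + 53/140 + 87/140 + 1 = 78/35 ≈ 2.229 bits/symbol.

2.229 bits/symbol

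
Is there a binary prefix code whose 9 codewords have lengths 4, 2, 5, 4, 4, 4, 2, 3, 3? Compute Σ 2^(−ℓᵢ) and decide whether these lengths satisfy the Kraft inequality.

With common denominator 2^5 = 32: Σ 2^(−ℓᵢ) = 2/32 + 8/32 + 1/32 + 2/32 + 2/32 + 2/32 + 8/32 + 4/32 + 4/32 = 33/32 = 1.03125.
Kraft's inequality requires Σ ≤ 1; here Σ = 1.03125 > 1, so no such prefix code exists.

1.03125; no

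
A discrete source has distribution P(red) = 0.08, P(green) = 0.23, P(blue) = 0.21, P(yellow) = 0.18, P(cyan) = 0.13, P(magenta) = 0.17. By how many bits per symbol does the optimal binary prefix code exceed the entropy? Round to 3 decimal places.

Entropy H = −Σ p log₂ p ≈ 2.5145 bits.
Huffman merges: 2/25+13/100→21/100; 17/100+9/50→7/20; 21/100+21/100→21/50; 23/100+7/20→29/50; 21/50+29/50→1. L = 64/25 ≈ 2.5600.
L − H = 2.5600 − 2.5145 = 0.045 bits.

0.045 bits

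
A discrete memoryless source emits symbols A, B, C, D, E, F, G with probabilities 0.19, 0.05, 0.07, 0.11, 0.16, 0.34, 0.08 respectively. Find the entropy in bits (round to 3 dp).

2.534 bits

H = −Σ pᵢ log₂ pᵢ.
−0.19·log₂(0.19) = 0.4552
−0.05·log₂(0.05) = 0.2161
−0.07·log₂(0.07) = 0.2686
−0.11·log₂(0.11) = 0.3503
−0.16·log₂(0.16) = 0.4230
−0.34·log₂(0.34) = 0.5292
−0.08·log₂(0.08) = 0.2915
Sum ≈ 2.5339 → 2.534 bits.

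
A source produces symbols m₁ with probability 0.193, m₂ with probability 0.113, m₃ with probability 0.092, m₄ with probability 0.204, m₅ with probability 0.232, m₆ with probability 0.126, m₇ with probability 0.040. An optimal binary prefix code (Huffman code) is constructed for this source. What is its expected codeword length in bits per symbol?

Repeatedly combine the two least-probable nodes; the expected code length is the sum of the merged weights.
merge 1/25 + 23/250 → 33/250
merge 113/1000 + 63/500 → 239/1000
merge 33/250 + 193/1000 → 13/40
merge 51/250 + 29/125 → 109/250
merge 239/1000 + 13/40 → 141/250
merge 109/250 + 141/250 → 1
L = 33/250 + 239/1000 + 13/40 + 109/250 + 141/250 + 1 = 337/125 = 2.696 bits/symbol.

2.696 bits/symbol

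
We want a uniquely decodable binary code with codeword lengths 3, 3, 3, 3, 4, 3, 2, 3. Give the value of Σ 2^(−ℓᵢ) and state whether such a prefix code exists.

1.0625; no

With common denominator 2^4 = 16: Σ 2^(−ℓᵢ) = 2/16 + 2/16 + 2/16 + 2/16 + 1/16 + 2/16 + 4/16 + 2/16 = 17/16 = 1.0625.
Kraft's inequality requires Σ ≤ 1; here Σ = 1.0625 > 1, so no such prefix code exists.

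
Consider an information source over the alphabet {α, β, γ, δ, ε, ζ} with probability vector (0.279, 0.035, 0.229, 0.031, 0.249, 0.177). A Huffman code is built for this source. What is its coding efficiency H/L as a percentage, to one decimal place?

Entropy H = −Σ p log₂ p ≈ 2.2671 bits.
Huffman merges: 31/1000+7/200→33/500; 33/500+177/1000→243/1000; 229/1000+243/1000→59/125; 249/1000+279/1000→66/125; 59/125+66/125→1. L = 2309/1000 ≈ 2.3090.
Efficiency = H/L = 2.2671/2.3090 = 98.2%.

98.2%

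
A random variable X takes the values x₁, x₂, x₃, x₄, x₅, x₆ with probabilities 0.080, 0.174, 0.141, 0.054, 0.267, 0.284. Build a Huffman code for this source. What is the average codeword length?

Repeatedly combine the two least-probable nodes; the expected code length is the sum of the merged weights.
merge 27/500 + 2/25 → 67/500
merge 67/500 + 141/1000 → 11/40
merge 87/500 + 267/1000 → 441/1000
merge 11/40 + 71/250 → 559/1000
merge 441/1000 + 559/1000 → 1
L = 67/500 + 11/40 + 441/1000 + 559/1000 + 1 = 2409/1000 = 2.409 bits/symbol.

2.409 bits/symbol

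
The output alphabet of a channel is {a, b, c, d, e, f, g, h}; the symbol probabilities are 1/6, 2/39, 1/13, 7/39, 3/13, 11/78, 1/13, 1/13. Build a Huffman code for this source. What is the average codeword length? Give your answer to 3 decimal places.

2.872 bits/symbol

Repeatedly combine the two least-probable nodes; the expected code length is the sum of the merged weights.
merge 2/39 + 1/13 → 5/39
merge 1/13 + 1/13 → 2/13
merge 5/39 + 11/78 → 7/26
merge 2/13 + 1/6 → 25/78
merge 7/39 + 3/13 → 16/39
merge 7/26 + 25/78 → 23/39
merge 16/39 + 23/39 → 1
L = 5/39 + 2/13 + 7/26 + 25/78 + 16/39 + 23/39 + 1 = 112/39 ≈ 2.872 bits/symbol.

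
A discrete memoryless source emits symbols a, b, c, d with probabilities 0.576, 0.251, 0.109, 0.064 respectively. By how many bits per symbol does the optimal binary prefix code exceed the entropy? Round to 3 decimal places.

Entropy H = −Σ p log₂ p ≈ 1.5613 bits.
Huffman merges: 8/125+109/1000→173/1000; 173/1000+251/1000→53/125; 53/125+72/125→1. L = 1597/1000 ≈ 1.5970.
L − H = 1.5970 − 1.5613 = 0.036 bits.

0.036 bits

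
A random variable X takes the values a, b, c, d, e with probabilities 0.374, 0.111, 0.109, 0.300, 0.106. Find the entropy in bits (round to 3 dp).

H = −Σ pᵢ log₂ pᵢ.
−0.374·log₂(0.374) = 0.5307
−0.111·log₂(0.111) = 0.3520
−0.109·log₂(0.109) = 0.3485
−0.300·log₂(0.300) = 0.5211
−0.106·log₂(0.106) = 0.3432
Sum ≈ 2.0955 → 2.096 bits.

2.096 bits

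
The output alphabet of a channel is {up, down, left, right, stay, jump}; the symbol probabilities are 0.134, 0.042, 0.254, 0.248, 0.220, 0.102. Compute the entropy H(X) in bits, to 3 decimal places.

2.398 bits

H = −Σ pᵢ log₂ pᵢ.
−0.134·log₂(0.134) = 0.3886
−0.042·log₂(0.042) = 0.1921
−0.254·log₂(0.254) = 0.5022
−0.248·log₂(0.248) = 0.4989
−0.220·log₂(0.220) = 0.4806
−0.102·log₂(0.102) = 0.3359
Sum ≈ 2.3982 → 2.398 bits.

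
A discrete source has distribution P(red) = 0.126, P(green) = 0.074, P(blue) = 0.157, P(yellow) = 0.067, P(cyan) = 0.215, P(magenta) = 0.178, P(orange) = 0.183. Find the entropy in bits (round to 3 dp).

2.704 bits

H = −Σ pᵢ log₂ pᵢ.
−0.126·log₂(0.126) = 0.3766
−0.074·log₂(0.074) = 0.2780
−0.157·log₂(0.157) = 0.4194
−0.067·log₂(0.067) = 0.2613
−0.215·log₂(0.215) = 0.4768
−0.178·log₂(0.178) = 0.4432
−0.183·log₂(0.183) = 0.4484
Sum ≈ 2.7035 → 2.704 bits.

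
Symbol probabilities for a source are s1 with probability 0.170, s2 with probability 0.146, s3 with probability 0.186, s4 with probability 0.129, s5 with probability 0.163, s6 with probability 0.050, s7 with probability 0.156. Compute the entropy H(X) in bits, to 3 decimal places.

H = −Σ pᵢ log₂ pᵢ.
−0.170·log₂(0.170) = 0.4346
−0.146·log₂(0.146) = 0.4053
−0.186·log₂(0.186) = 0.4514
−0.129·log₂(0.129) = 0.3811
−0.163·log₂(0.163) = 0.4266
−0.050·log₂(0.050) = 0.2161
−0.156·log₂(0.156) = 0.4181
Sum ≈ 2.7332 → 2.733 bits.

2.733 bits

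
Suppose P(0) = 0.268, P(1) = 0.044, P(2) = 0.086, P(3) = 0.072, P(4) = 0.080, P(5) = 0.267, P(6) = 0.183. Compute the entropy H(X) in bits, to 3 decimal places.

2.534 bits

H = −Σ pᵢ log₂ pᵢ.
−0.268·log₂(0.268) = 0.5091
−0.044·log₂(0.044) = 0.1983
−0.086·log₂(0.086) = 0.3044
−0.072·log₂(0.072) = 0.2733
−0.080·log₂(0.080) = 0.2915
−0.267·log₂(0.267) = 0.5087
−0.183·log₂(0.183) = 0.4484
Sum ≈ 2.5336 → 2.534 bits.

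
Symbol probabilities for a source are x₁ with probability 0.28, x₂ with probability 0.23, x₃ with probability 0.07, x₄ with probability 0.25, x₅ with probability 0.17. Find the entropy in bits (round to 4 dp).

2.2050 bits

H = −Σ pᵢ log₂ pᵢ.
−0.28·log₂(0.28) = 0.5142
−0.23·log₂(0.23) = 0.4877
−0.07·log₂(0.07) = 0.2686
−0.25·log₂(0.25) = 0.5000
−0.17·log₂(0.17) = 0.4346
Sum ≈ 2.2050 → 2.2050 bits.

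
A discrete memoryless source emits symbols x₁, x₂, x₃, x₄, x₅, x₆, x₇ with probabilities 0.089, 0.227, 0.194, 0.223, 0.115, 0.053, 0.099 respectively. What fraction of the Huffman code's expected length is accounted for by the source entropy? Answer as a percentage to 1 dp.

98.5%

Entropy H = −Σ p log₂ p ≈ 2.6517 bits.
Huffman merges: 53/1000+89/1000→71/500; 99/1000+23/200→107/500; 71/500+97/500→42/125; 107/500+223/1000→437/1000; 227/1000+42/125→563/1000; 437/1000+563/1000→1. L = 673/250 ≈ 2.6920.
Efficiency = H/L = 2.6517/2.6920 = 98.5%.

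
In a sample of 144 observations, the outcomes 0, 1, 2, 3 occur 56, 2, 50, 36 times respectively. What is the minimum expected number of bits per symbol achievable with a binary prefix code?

1.875 bits/symbol

Probabilities are the counts divided by 144.
Repeatedly combine the two least-probable nodes; the expected code length is the sum of the merged weights.
merge 1/72 + 1/4 → 19/72
merge 19/72 + 25/72 → 11/18
merge 7/18 + 11/18 → 1
L = 19/72 + 11/18 + 1 = 15/8 = 1.875 bits/symbol.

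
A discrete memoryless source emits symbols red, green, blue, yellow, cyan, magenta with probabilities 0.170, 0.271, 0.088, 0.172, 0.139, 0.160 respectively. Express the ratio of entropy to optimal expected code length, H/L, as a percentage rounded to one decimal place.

98.1%

Entropy H = −Σ p log₂ p ≈ 2.5091 bits.
Huffman merges: 11/125+139/1000→227/1000; 4/25+17/100→33/100; 43/250+227/1000→399/1000; 271/1000+33/100→601/1000; 399/1000+601/1000→1. L = 2557/1000 ≈ 2.5570.
Efficiency = H/L = 2.5091/2.5570 = 98.1%.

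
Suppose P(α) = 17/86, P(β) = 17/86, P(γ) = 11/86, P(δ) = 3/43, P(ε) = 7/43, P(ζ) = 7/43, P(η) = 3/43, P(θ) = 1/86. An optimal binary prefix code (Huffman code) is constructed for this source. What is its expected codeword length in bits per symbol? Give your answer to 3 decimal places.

2.837 bits/symbol

Repeatedly combine the two least-probable nodes; the expected code length is the sum of the merged weights.
merge 1/86 + 3/43 → 7/86
merge 3/43 + 7/86 → 13/86
merge 11/86 + 13/86 → 12/43
merge 7/43 + 7/43 → 14/43
merge 17/86 + 17/86 → 17/43
merge 12/43 + 14/43 → 26/43
merge 17/43 + 26/43 → 1
L = 7/86 + 13/86 + 12/43 + 14/43 + 17/43 + 26/43 + 1 = 122/43 ≈ 2.837 bits/symbol.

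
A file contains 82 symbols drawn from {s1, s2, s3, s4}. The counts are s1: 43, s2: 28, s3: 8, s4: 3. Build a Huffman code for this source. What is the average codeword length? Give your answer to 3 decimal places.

1.610 bits/symbol

Probabilities are the counts divided by 82.
Repeatedly combine the two least-probable nodes; the expected code length is the sum of the merged weights.
merge 3/82 + 4/41 → 11/82
merge 11/82 + 14/41 → 39/82
merge 39/82 + 43/82 → 1
L = 11/82 + 39/82 + 1 = 66/41 ≈ 1.610 bits/symbol.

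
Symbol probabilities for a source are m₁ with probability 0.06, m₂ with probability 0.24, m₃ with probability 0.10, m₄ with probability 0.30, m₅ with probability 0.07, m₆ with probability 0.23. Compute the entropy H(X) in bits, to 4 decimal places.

2.3472 bits

H = −Σ pᵢ log₂ pᵢ.
−0.06·log₂(0.06) = 0.2435
−0.24·log₂(0.24) = 0.4941
−0.10·log₂(0.10) = 0.3322
−0.30·log₂(0.30) = 0.5211
−0.07·log₂(0.07) = 0.2686
−0.23·log₂(0.23) = 0.4877
Sum ≈ 2.3472 → 2.3472 bits.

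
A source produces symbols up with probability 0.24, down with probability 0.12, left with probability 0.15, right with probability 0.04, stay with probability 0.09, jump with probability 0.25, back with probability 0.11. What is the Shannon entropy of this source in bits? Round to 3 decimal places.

H = −Σ pᵢ log₂ pᵢ.
−0.24·log₂(0.24) = 0.4941
−0.12·log₂(0.12) = 0.3671
−0.15·log₂(0.15) = 0.4105
−0.04·log₂(0.04) = 0.1858
−0.09·log₂(0.09) = 0.3127
−0.25·log₂(0.25) = 0.5000
−0.11·log₂(0.11) = 0.3503
Sum ≈ 2.6204 → 2.620 bits.

2.620 bits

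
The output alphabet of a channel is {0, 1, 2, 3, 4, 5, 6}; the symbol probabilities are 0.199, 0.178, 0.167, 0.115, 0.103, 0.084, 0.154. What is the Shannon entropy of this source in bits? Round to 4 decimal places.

2.7504 bits

H = −Σ pᵢ log₂ pᵢ.
−0.199·log₂(0.199) = 0.4635
−0.178·log₂(0.178) = 0.4432
−0.167·log₂(0.167) = 0.4312
−0.115·log₂(0.115) = 0.3588
−0.103·log₂(0.103) = 0.3378
−0.084·log₂(0.084) = 0.3002
−0.154·log₂(0.154) = 0.4156
Sum ≈ 2.7504 → 2.7504 bits.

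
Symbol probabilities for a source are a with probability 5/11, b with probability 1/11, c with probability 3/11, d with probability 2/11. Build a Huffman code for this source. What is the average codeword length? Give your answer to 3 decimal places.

Repeatedly combine the two least-probable nodes; the expected code length is the sum of the merged weights.
merge 1/11 + 2/11 → 3/11
merge 3/11 + 3/11 → 6/11
merge 5/11 + 6/11 → 1
L = 3/11 + 6/11 + 1 = 20/11 ≈ 1.818 bits/symbol.

1.818 bits/symbol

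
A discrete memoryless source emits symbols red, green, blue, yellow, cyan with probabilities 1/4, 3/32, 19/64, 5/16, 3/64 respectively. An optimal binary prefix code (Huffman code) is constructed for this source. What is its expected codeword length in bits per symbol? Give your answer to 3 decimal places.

2.141 bits/symbol

Repeatedly combine the two least-probable nodes; the expected code length is the sum of the merged weights.
merge 3/64 + 3/32 → 9/64
merge 9/64 + 1/4 → 25/64
merge 19/64 + 5/16 → 39/64
merge 25/64 + 39/64 → 1
L = 9/64 + 25/64 + 39/64 + 1 = 137/64 ≈ 2.141 bits/symbol.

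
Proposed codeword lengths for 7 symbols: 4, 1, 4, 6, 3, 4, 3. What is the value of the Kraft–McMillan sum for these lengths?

With common denominator 2^6 = 64: Σ 2^(−ℓᵢ) = 4/64 + 32/64 + 4/64 + 1/64 + 8/64 + 4/64 + 8/64 = 61/64 = 0.953125.

0.953125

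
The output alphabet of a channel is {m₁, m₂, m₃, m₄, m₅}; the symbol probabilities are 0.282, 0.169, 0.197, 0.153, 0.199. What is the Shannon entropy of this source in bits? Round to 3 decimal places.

2.288 bits

H = −Σ pᵢ log₂ pᵢ.
−0.282·log₂(0.282) = 0.5150
−0.169·log₂(0.169) = 0.4335
−0.197·log₂(0.197) = 0.4617
−0.153·log₂(0.153) = 0.4144
−0.199·log₂(0.199) = 0.4635
Sum ≈ 2.2881 → 2.288 bits.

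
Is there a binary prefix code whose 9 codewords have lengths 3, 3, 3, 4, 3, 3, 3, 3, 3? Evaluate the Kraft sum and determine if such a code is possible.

1.0625; no

With common denominator 2^4 = 16: Σ 2^(−ℓᵢ) = 2/16 + 2/16 + 2/16 + 1/16 + 2/16 + 2/16 + 2/16 + 2/16 + 2/16 = 17/16 = 1.0625.
Kraft's inequality requires Σ ≤ 1; here Σ = 1.0625 > 1, so no such prefix code exists.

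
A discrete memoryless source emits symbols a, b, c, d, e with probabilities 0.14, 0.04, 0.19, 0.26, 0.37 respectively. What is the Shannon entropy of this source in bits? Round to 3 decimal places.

H = −Σ pᵢ log₂ pᵢ.
−0.14·log₂(0.14) = 0.3971
−0.04·log₂(0.04) = 0.1858
−0.19·log₂(0.19) = 0.4552
−0.26·log₂(0.26) = 0.5053
−0.37·log₂(0.37) = 0.5307
Sum ≈ 2.0741 → 2.074 bits.

2.074 bits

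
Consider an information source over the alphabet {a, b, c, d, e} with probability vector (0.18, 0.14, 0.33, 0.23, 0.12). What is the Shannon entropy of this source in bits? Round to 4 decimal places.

2.2250 bits

H = −Σ pᵢ log₂ pᵢ.
−0.18·log₂(0.18) = 0.4453
−0.14·log₂(0.14) = 0.3971
−0.33·log₂(0.33) = 0.5278
−0.23·log₂(0.23) = 0.4877
−0.12·log₂(0.12) = 0.3671
Sum ≈ 2.2250 → 2.2250 bits.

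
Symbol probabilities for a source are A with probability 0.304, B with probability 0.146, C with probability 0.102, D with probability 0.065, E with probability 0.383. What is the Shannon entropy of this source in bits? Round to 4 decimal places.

H = −Σ pᵢ log₂ pᵢ.
−0.304·log₂(0.304) = 0.5222
−0.146·log₂(0.146) = 0.4053
−0.102·log₂(0.102) = 0.3359
−0.065·log₂(0.065) = 0.2563
−0.383·log₂(0.383) = 0.5303
Sum ≈ 2.0501 → 2.0501 bits.

2.0501 bits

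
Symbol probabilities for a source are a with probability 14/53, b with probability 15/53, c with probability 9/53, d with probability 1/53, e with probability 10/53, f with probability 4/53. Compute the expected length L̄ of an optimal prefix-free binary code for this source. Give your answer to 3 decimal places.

2.358 bits/symbol

Repeatedly combine the two least-probable nodes; the expected code length is the sum of the merged weights.
merge 1/53 + 4/53 → 5/53
merge 5/53 + 9/53 → 14/53
merge 10/53 + 14/53 → 24/53
merge 14/53 + 15/53 → 29/53
merge 24/53 + 29/53 → 1
L = 5/53 + 14/53 + 24/53 + 29/53 + 1 = 125/53 ≈ 2.358 bits/symbol.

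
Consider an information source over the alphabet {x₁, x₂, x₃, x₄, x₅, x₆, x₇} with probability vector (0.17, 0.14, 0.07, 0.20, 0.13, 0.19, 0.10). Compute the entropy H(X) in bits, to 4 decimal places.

2.7347 bits

H = −Σ pᵢ log₂ pᵢ.
−0.17·log₂(0.17) = 0.4346
−0.14·log₂(0.14) = 0.3971
−0.07·log₂(0.07) = 0.2686
−0.20·log₂(0.20) = 0.4644
−0.13·log₂(0.13) = 0.3826
−0.19·log₂(0.19) = 0.4552
−0.10·log₂(0.10) = 0.3322
Sum ≈ 2.7347 → 2.7347 bits.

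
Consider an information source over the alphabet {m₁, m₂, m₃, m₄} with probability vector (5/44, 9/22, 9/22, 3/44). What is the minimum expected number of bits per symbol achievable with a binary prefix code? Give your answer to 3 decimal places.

1.773 bits/symbol

Repeatedly combine the two least-probable nodes; the expected code length is the sum of the merged weights.
merge 3/44 + 5/44 → 2/11
merge 2/11 + 9/22 → 13/22
merge 9/22 + 13/22 → 1
L = 2/11 + 13/22 + 1 = 39/22 ≈ 1.773 bits/symbol.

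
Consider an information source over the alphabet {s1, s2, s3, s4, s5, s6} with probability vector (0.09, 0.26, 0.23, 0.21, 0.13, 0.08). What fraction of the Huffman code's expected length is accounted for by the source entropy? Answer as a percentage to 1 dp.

Entropy H = −Σ p log₂ p ≈ 2.4526 bits.
Huffman merges: 2/25+9/100→17/100; 13/100+17/100→3/10; 21/100+23/100→11/25; 13/50+3/10→14/25; 11/25+14/25→1. L = 247/100 ≈ 2.4700.
Efficiency = H/L = 2.4526/2.4700 = 99.3%.

99.3%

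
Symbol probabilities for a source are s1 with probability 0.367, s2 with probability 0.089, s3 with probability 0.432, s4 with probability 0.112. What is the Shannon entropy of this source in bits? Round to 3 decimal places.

H = −Σ pᵢ log₂ pᵢ.
−0.367·log₂(0.367) = 0.5307
−0.089·log₂(0.089) = 0.3106
−0.432·log₂(0.432) = 0.5231
−0.112·log₂(0.112) = 0.3537
Sum ≈ 1.7182 → 1.718 bits.

1.718 bits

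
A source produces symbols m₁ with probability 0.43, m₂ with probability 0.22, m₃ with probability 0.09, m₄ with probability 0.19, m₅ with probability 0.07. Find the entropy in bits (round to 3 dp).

H = −Σ pᵢ log₂ pᵢ.
−0.43·log₂(0.43) = 0.5236
−0.22·log₂(0.22) = 0.4806
−0.09·log₂(0.09) = 0.3127
−0.19·log₂(0.19) = 0.4552
−0.07·log₂(0.07) = 0.2686
Sum ≈ 2.0406 → 2.041 bits.

2.041 bits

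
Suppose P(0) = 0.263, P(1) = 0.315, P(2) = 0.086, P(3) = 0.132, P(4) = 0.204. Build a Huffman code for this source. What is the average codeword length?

Repeatedly combine the two least-probable nodes; the expected code length is the sum of the merged weights.
merge 43/500 + 33/250 → 109/500
merge 51/250 + 109/500 → 211/500
merge 263/1000 + 63/200 → 289/500
merge 211/500 + 289/500 → 1
L = 109/500 + 211/500 + 289/500 + 1 = 1109/500 = 2.218 bits/symbol.

2.218 bits/symbol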